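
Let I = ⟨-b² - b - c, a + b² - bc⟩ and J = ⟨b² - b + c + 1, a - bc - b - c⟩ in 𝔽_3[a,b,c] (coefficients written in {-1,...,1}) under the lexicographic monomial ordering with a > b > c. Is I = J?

No, the ideals differ.

Equality of ideals is decidable: compute both reduced Gröbner bases (unique for the ordering) and check whether they agree.
Buchberger on the first generating set:
f_1 = -b² - b - c, LT = b².
f_2 = a + b² - bc, LT = a.

The S-polynomials (S(f_1,f_2)) all reduce to 0 modulo the current basis, so we have a Gröbner basis.
Inter-reduce: drop elements whose leading term is divisible by another's, tail-reduce, and make monic.
Reduced Gröbner basis: {a - bc - b - c, b² + b + c}.

Buchberger on the second generating set:
h_1 = b² - b + c + 1, LT = b².
h_2 = a - bc - b - c, LT = a.

The S-polynomials (S(h_1,h_2)) all reduce to 0 modulo the current basis, so we have a Gröbner basis.
Inter-reduce: drop elements whose leading term is divisible by another's, tail-reduce, and make monic.
Reduced Gröbner basis: {a - bc - b - c, b² - b + c + 1}.

These differ, so the ideals are not equal.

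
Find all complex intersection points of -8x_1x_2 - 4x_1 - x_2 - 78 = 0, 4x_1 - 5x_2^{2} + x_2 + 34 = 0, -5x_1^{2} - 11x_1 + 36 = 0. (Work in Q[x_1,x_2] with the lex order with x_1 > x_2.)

{(-4, 2)}

Compute a lex Gröbner basis by Buchberger's algorithm.
f_1 = -8x_1x_2 - 4x_1 - x_2 - 78, LT = x_1x_2.
f_2 = 4x_1 - 5x_2^{2} + x_2 + 34, LT = x_1.
f_3 = -5x_1^{2} - 11x_1 + 36, LT = x_1^{2}.

S(f_1,f_2): lcm = x_1x_2. S = \tfrac{1}{2}x_1 + \tfrac{5}{4}x_2^{3} - \tfrac{1}{4}x_2^{2} - \tfrac{67}{8}x_2 + \tfrac{39}{4}.
  reduce S modulo (f_1, f_2, f_3):
  remainder \tfrac{5}{4}x_2^{3} + \tfrac{3}{8}x_2^{2} - \tfrac{17}{2}x_2 + \tfrac{11}{2} ≠ 0; add h_4 = \tfrac{5}{4}x_2^{3} + \tfrac{3}{8}x_2^{2} - \tfrac{17}{2}x_2 + \tfrac{11}{2} to the basis.

S(f_1,f_3): lcm = x_1^{2}x_2. S = \tfrac{1}{2}x_1^{2} - \tfrac{83}{40}x_1x_2 + \tfrac{39}{4}x_1 + \tfrac{36}{5}x_2.
  reduce S modulo (f_1, f_2, f_3, h_4):
  remainder \tfrac{1071}{128}x_2^{2} - \tfrac{43}{160}x_2 - \tfrac{5269}{160} ≠ 0; add h_5 = \tfrac{1071}{128}x_2^{2} - \tfrac{43}{160}x_2 - \tfrac{5269}{160} to the basis.

S(f_2,f_3): lcm = x_1^{2}. S = -\tfrac{5}{4}x_1x_2^{2} + \tfrac{1}{4}x_1x_2 + \tfrac{63}{10}x_1 + \tfrac{36}{5}.
  reduce S modulo (f_1, f_2, f_3, h_4, h_5):
  remainder \tfrac{232469}{21420}x_2 - \tfrac{232469}{10710} ≠ 0; add h_6 = \tfrac{232469}{21420}x_2 - \tfrac{232469}{10710} to the basis.

The other S-polynomials (S(f_1,h_4), S(f_2,h_4), S(f_3,h_4), S(f_1,h_5), S(f_2,h_5), S(f_3,h_5), S(h_4,h_5), S(f_1,h_6), S(f_2,h_6), S(f_3,h_6), S(h_4,h_6), S(h_5,h_6)) all reduce to 0 modulo the current basis, so we have a Gröbner basis.
Inter-reduce: drop elements whose leading term is divisible by another's, tail-reduce, and make monic.
Reduced Gröbner basis: {x_1 + 4, x_2 - 2}.

Elimination: the polynomial x_2 - 2 lies in the elimination ideal for x_2, so x_2 ∈ {2}. For each such x_2, the remaining basis elements (now univariate) give the rest of the solution.
  x_2 = 2: the earlier basis element becomes x_1 + 4 = 0, giving x_1 = -4 — point (-4, 2).
Zero-dimensionality of the ideal guarantees finitely many solutions over ℂ.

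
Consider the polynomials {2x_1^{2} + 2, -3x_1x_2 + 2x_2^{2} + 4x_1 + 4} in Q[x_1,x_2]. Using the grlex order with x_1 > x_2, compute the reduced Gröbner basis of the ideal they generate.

The reduced Gröbner basis is the canonical form of the ideal for this ordering.

f_1 = 2x_1^{2} + 2, LT = x_1^{2}.
f_2 = -3x_1x_2 + 2x_2^{2} + 4x_1 + 4, LT = x_1x_2.

S(f_1,f_2): lcm = x_1^{2}x_2. S = \tfrac{2}{3}x_1x_2^{2} + \tfrac{4}{3}x_1^{2} + \tfrac{4}{3}x_1 + x_2.
  leading term x_1x_2^{2}: subtract (-\tfrac{2}{9}x_2)·f_2 from \tfrac{2}{3}x_1x_2^{2} + \tfrac{4}{3}x_1^{2} + \tfrac{4}{3}x_1 + x_2 → \tfrac{4}{9}x_2^{3} + \tfrac{4}{3}x_1^{2} + \tfrac{8}{9}x_1x_2 + \tfrac{4}{3}x_1 + \tfrac{17}{9}x_2
  leading term x_2^{3}: no divisor's leading term divides it; move \tfrac{4}{9}x_2^{3} to the remainder.
  leading term x_1^{2}: subtract (\tfrac{2}{3})·f_1 from \tfrac{4}{3}x_1^{2} + \tfrac{8}{9}x_1x_2 + \tfrac{4}{3}x_1 + \tfrac{17}{9}x_2 → \tfrac{8}{9}x_1x_2 + \tfrac{4}{3}x_1 + \tfrac{17}{9}x_2 - \tfrac{4}{3}
  leading term x_1x_2: subtract (-\tfrac{8}{27})·f_2 from \tfrac{8}{9}x_1x_2 + \tfrac{4}{3}x_1 + \tfrac{17}{9}x_2 - \tfrac{4}{3} → \tfrac{16}{27}x_2^{2} + \tfrac{68}{27}x_1 + \tfrac{17}{9}x_2 - \tfrac{4}{27}
  leading term x_2^{2}: no divisor's leading term divides it; move \tfrac{16}{27}x_2^{2} to the remainder.
  leading term x_1: no divisor's leading term divides it; move \tfrac{68}{27}x_1 to the remainder.
  leading term x_2: no divisor's leading term divides it; move \tfrac{17}{9}x_2 to the remainder.
  leading term 1: no divisor's leading term divides it; move -\tfrac{4}{27} to the remainder.
  remainder \tfrac{4}{9}x_2^{3} + \tfrac{16}{27}x_2^{2} + \tfrac{68}{27}x_1 + \tfrac{17}{9}x_2 - \tfrac{4}{27} ≠ 0; add g_3 = \tfrac{4}{9}x_2^{3} + \tfrac{16}{27}x_2^{2} + \tfrac{68}{27}x_1 + \tfrac{17}{9}x_2 - \tfrac{4}{27} to the basis.

The other S-polynomials (S(f_1,g_3), S(f_2,g_3)) all reduce to 0 modulo the current basis, so we have a Gröbner basis.

G = {x_2^{3} + \tfrac{4}{3}x_2^{2} + \tfrac{17}{3}x_1 + \tfrac{17}{4}x_2 - \tfrac{1}{3}, x_1^{2} + 1, x_1x_2 - \tfrac{2}{3}x_2^{2} - \tfrac{4}{3}x_1 - \tfrac{4}{3}}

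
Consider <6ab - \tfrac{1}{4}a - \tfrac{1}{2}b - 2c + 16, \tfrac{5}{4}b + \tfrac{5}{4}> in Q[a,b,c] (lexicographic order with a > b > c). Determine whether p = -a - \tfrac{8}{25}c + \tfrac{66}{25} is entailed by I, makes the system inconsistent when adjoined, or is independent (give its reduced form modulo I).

-a - \tfrac{8}{25}c + \tfrac{66}{25} lies in I (it reduces to 0).

First compute the reduced Gröbner basis of I by Buchberger's algorithm.
f_1 = 6ab - \tfrac{1}{4}a - \tfrac{1}{2}b - 2c + 16, LT = ab.
f_2 = \tfrac{5}{4}b + \tfrac{5}{4}, LT = b.

S(f_1,f_2): lcm = ab. S = -\tfrac{25}{24}a - \tfrac{1}{12}b - \tfrac{1}{3}c + \tfrac{8}{3}.
  leading term a: no divisor's leading term divides it; move -\tfrac{25}{24}a to the remainder.
  leading term b: subtract (-\tfrac{1}{15})·f_2 from -\tfrac{1}{12}b - \tfrac{1}{3}c + \tfrac{8}{3} → -\tfrac{1}{3}c + \tfrac{11}{4}
  leading term c: no divisor's leading term divides it; move -\tfrac{1}{3}c to the remainder.
  leading term 1: no divisor's leading term divides it; move \tfrac{11}{4} to the remainder.
  remainder -\tfrac{25}{24}a - \tfrac{1}{3}c + \tfrac{11}{4} ≠ 0; add h_3 = -\tfrac{25}{24}a - \tfrac{1}{3}c + \tfrac{11}{4} to the basis.

S(f_1,h_3): lcm = ab. S = -\tfrac{1}{24}a - \tfrac{8}{25}bc + \tfrac{767}{300}b - \tfrac{1}{3}c + \tfrac{8}{3}.
  leading term a: subtract (\tfrac{1}{25})·h_3 from -\tfrac{1}{24}a - \tfrac{8}{25}bc + \tfrac{767}{300}b - \tfrac{1}{3}c + \tfrac{8}{3} → -\tfrac{8}{25}bc + \tfrac{767}{300}b - \tfrac{8}{25}c + \tfrac{767}{300}
  leading term bc: subtract (-\tfrac{32}{125}c)·f_2 from -\tfrac{8}{25}bc + \tfrac{767}{300}b - \tfrac{8}{25}c + \tfrac{767}{300} → \tfrac{767}{300}b + \tfrac{767}{300}
  leading term b: subtract (\tfrac{767}{375})·f_2 from \tfrac{767}{300}b + \tfrac{767}{300} → 0
  remainder 0.

S(f_2,h_3): leading monomials are coprime, so the S-polynomial reduces to 0 (Buchberger's first criterion).
Every S-polynomial of the final basis reduces to 0, so we have a Gröbner basis.
Inter-reduce: drop elements whose leading term is divisible by another's, tail-reduce, and make monic.
Reduced Gröbner basis: {a + \tfrac{8}{25}c - \tfrac{66}{25}, b + 1}.
Label its elements g_1 = a + \tfrac{8}{25}c - \tfrac{66}{25}, g_2 = b + 1.

Reduce p = -a - \tfrac{8}{25}c + \tfrac{66}{25} modulo G:
  leading term a: subtract (-1)·g_1 from -a - \tfrac{8}{25}c + \tfrac{66}{25} → 0
  normal form = 0.
Since the normal form is 0, p ∈ I.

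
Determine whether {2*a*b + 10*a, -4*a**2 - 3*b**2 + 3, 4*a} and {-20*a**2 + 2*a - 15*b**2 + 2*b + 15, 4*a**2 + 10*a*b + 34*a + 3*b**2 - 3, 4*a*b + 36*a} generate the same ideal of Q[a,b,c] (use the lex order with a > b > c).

Equality of ideals is decidable: compute both reduced Gröbner bases (unique for the ordering) and check whether they agree.
Buchberger on the first generating set:
f_1 = 2*a*b + 10*a, LT = a*b.
f_2 = -4*a**2 - 3*b**2 + 3, LT = a**2.
f_3 = 4*a, LT = a.

S(f_1,f_2): lcm = a**2*b. S = 5*a**2 - 3/4*b**3 + 3/4*b.
  reduce S modulo (f_1, f_2, f_3):
  remainder -3/4*b**3 - 15/4*b**2 + 3/4*b + 15/4 ≠ 0; add g_4 = -3/4*b**3 - 15/4*b**2 + 3/4*b + 15/4 to the basis.

S(f_2,f_3): lcm = a**2. S = 3/4*b**2 - 3/4.
  reduce S modulo (f_1, f_2, f_3, g_4):
  remainder 3/4*b**2 - 3/4 ≠ 0; add g_5 = 3/4*b**2 - 3/4 to the basis.

The other S-polynomials (S(f_1,f_3), S(f_1,g_4), S(f_2,g_4), S(f_3,g_4), S(f_1,g_5), S(f_2,g_5), S(f_3,g_5), S(g_4,g_5)) all reduce to 0 modulo the current basis, so we have a Gröbner basis.
Inter-reduce: drop elements whose leading term is divisible by another's, tail-reduce, and make monic.
Reduced Gröbner basis: {a, b**2 - 1}.

Buchberger on the second generating set:
h_1 = -20*a**2 + 2*a - 15*b**2 + 2*b + 15, LT = a**2.
h_2 = 4*a**2 + 10*a*b + 34*a + 3*b**2 - 3, LT = a**2.
h_3 = 4*a*b + 36*a, LT = a*b.

S(h_1,h_2): lcm = a**2. S = -5/2*a*b - 43/5*a - 1/10*b.
  reduce S modulo (h_1, h_2, h_3):
  remainder 139/10*a - 1/10*b ≠ 0; add k_4 = 139/10*a - 1/10*b to the basis.

S(h_1,h_3): lcm = a**2*b. S = -9*a**2 - 1/10*a*b + 3/4*b**3 - 1/10*b**2 - 3/4*b.
  reduce S modulo (h_1, h_2, h_3, k_4):
  remainder 3/4*b**3 + 133/20*b**2 - 33/20*b - 27/4 ≠ 0; add k_5 = 3/4*b**3 + 133/20*b**2 - 33/20*b - 27/4 to the basis.

S(h_2,h_3): lcm = a**2*b. S = -9*a**2 + 5/2*a*b**2 + 17/2*a*b + 3/4*b**3 - 3/4*b.
  reduce S modulo (h_1, h_2, h_3, k_4, k_5):
  remainder 1/10*b**2 + 9/10*b ≠ 0; add k_6 = 1/10*b**2 + 9/10*b to the basis.

S(h_1,k_4): lcm = a**2. S = 1/139*a*b - 1/10*a + 3/4*b**2 - 1/10*b - 3/4.
  reduce S modulo (h_1, h_2, h_3, k_4, k_5, k_6):
  remainder -529487/77284*b - 3/4 ≠ 0; add k_7 = -529487/77284*b - 3/4 to the basis.

S(k_5,k_6): lcm = b**3. S = -2/15*b**2 - 11/5*b - 9.
  reduce S modulo (h_1, h_2, h_3, k_4, k_5, k_6, k_7):
  remainder -4707420/529487 ≠ 0; add k_8 = -4707420/529487 to the basis.

The other S-polynomials (S(h_2,k_4), S(h_3,k_4), S(h_1,k_5), S(h_2,k_5), S(h_3,k_5), S(k_4,k_5), S(h_1,k_6), S(h_2,k_6), S(h_3,k_6), S(k_4,k_6), S(h_1,k_7), S(h_2,k_7), S(h_3,k_7), S(k_4,k_7), S(k_5,k_7), S(k_6,k_7), S(h_1,k_8), S(h_2,k_8), S(h_3,k_8), S(k_4,k_8), S(k_5,k_8), S(k_6,k_8), S(k_7,k_8)) all reduce to 0 modulo the current basis, so we have a Gröbner basis.
Inter-reduce: drop elements whose leading term is divisible by another's, tail-reduce, and make monic.
Reduced Gröbner basis: {1}.

Since the reduced bases disagree, the two ideals are not the same.
The choice of monomial ordering does not affect the verdict — as long as both bases are computed under the same ordering, their equality decides ideal equality.

No, the ideals differ.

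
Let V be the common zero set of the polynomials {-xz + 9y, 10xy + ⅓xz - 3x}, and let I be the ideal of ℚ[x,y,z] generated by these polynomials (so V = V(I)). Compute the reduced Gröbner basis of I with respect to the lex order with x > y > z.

G = {xy - 3/10x + 3/10y, xz - 9y, y² + 1/30yz - 3/10y}

f_1 = -xz + 9y, LT = xz.
f_2 = 10xy + ⅓xz - 3x, LT = xy.

S(f_1,f_2): lcm = xyz. S = -1/30xz² + 3/10xz - 9y².
  leading term xz²: subtract (1/30z)·f_1 from -1/30xz² + 3/10xz - 9y² → 3/10xz - 9y² - 3/10yz
  leading term xz: subtract (-3/10)·f_1 from 3/10xz - 9y² - 3/10yz → -9y² - 3/10yz + 27/10y
  leading term y²: no divisor's leading term divides it; move -9y² to the remainder.
  leading term yz: no divisor's leading term divides it; move -3/10yz to the remainder.
  leading term y: no divisor's leading term divides it; move 27/10y to the remainder.
  remainder -9y² - 3/10yz + 27/10y ≠ 0; add g_3 = -9y² - 3/10yz + 27/10y to the basis.

The other S-polynomials (S(f_1,g_3), S(f_2,g_3)) all reduce to 0 modulo the current basis, so we have a Gröbner basis.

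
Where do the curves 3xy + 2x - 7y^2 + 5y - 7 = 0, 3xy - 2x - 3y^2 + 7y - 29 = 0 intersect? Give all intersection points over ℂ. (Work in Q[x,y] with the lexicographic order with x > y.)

Compute a lex Gröbner basis by Buchberger's algorithm.
f_1 = 3xy + 2x - 7y^2 + 5y - 7, LT = xy.
f_2 = 3xy - 2x - 3y^2 + 7y - 29, LT = xy.

S(f_1,f_2): lcm = xy. S = 4/3x - 4/3y^2 - 2/3y + 22/3.
  leading term x: no divisor's leading term divides it; move 4/3x to the remainder.
  leading term y^2: no divisor's leading term divides it; move -4/3y^2 to the remainder.
  leading term y: no divisor's leading term divides it; move -2/3y to the remainder.
  leading term 1: no divisor's leading term divides it; move 22/3 to the remainder.
  remainder 4/3x - 4/3y^2 - 2/3y + 22/3 ≠ 0; add h_3 = 4/3x - 4/3y^2 - 2/3y + 22/3 to the basis.

S(f_1,h_3): lcm = xy. S = 2/3x + y^3 - 11/6y^2 - 23/6y - 7/3.
  leading term x: subtract (1/2)·h_3 from 2/3x + y^3 - 11/6y^2 - 23/6y - 7/3 → y^3 - 7/6y^2 - 7/2y - 6
  leading term y^3: no divisor's leading term divides it; move y^3 to the remainder.
  leading term y^2: no divisor's leading term divides it; move -7/6y^2 to the remainder.
  leading term y: no divisor's leading term divides it; move -7/2y to the remainder.
  leading term 1: no divisor's leading term divides it; move -6 to the remainder.
  remainder y^3 - 7/6y^2 - 7/2y - 6 ≠ 0; add h_4 = y^3 - 7/6y^2 - 7/2y - 6 to the basis.

The other S-polynomials (S(f_2,h_3), S(f_1,h_4), S(f_2,h_4), S(h_3,h_4)) all reduce to 0 modulo the current basis, so we have a Gröbner basis.
Inter-reduce: drop elements whose leading term is divisible by another's, tail-reduce, and make monic.
Reduced Gröbner basis: {x - y^2 - 1/2y + 11/2, y^3 - 7/6y^2 - 7/2y - 6}.

From the last basis element, y^3 - 7/6y^2 - 7/2y - 6 = 0, so y takes values in {3, -11/12 - sqrt(167)*I/12, -11/12 + sqrt(167)*I/12}. Each choice, substituted upward through the basis, yields the corresponding point(s) of the solution set.
  y = 3: the earlier basis element becomes x - 5 = 0, giving x = 5 — point (5, 3).
  y = -11/12 - sqrt(167)*I/12: the earlier basis element becomes x + 113/18 - sqrt(167)*I/9 = 0, giving x = -113/18 + sqrt(167)*I/9 — point (-113/18 + sqrt(167)*I/9, -11/12 - sqrt(167)*I/12).
  y = -11/12 + sqrt(167)*I/12: the earlier basis element becomes x + 113/18 + sqrt(167)*I/9 = 0, giving x = -113/18 - sqrt(167)*I/9 — point (-113/18 - sqrt(167)*I/9, -11/12 + sqrt(167)*I/12).
Substituting each solution back into the original system confirms all equations vanish.

{(5, 3), (-113/18 + sqrt(167)*I/9, -11/12 - sqrt(167)*I/12), (-113/18 - sqrt(167)*I/9, -11/12 + sqrt(167)*I/12)}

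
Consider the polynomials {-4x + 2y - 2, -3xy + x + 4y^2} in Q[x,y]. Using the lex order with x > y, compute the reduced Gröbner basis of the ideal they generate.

G = {x - 1/2y + 1/2, y^2 + 4/5y - 1/5}

f_1 = -4x + 2y - 2, LT = x.
f_2 = -3xy + x + 4y^2, LT = xy.

S(f_1,f_2): lcm = xy. S = 1/3x + 5/6y^2 + 1/2y.
  reduce S modulo (f_1, f_2):
  remainder 5/6y^2 + 2/3y - 1/6 ≠ 0; add g_3 = 5/6y^2 + 2/3y - 1/6 to the basis.

The other S-polynomials (S(f_1,g_3), S(f_2,g_3)) all reduce to 0 modulo the current basis, so we have a Gröbner basis.
Inter-reduce: drop elements whose leading term is divisible by another's, tail-reduce, and make monic.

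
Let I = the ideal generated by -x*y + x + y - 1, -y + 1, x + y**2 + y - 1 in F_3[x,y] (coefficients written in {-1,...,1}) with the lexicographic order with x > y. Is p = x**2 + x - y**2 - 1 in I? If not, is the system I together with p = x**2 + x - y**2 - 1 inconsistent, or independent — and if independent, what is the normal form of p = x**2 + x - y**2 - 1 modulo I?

First compute the reduced Gröbner basis of I by Buchberger's algorithm.
f_1 = -x*y + x + y - 1, LT = x*y.
f_2 = -y + 1, LT = y.
f_3 = x + y**2 + y - 1, LT = x.

The S-polynomials (S(f_1,f_2), S(f_1,f_3), S(f_2,f_3)) all reduce to 0 modulo the current basis, so we have a Gröbner basis.
Inter-reduce: drop elements whose leading term is divisible by another's, tail-reduce, and make monic.
Reduced Gröbner basis: {x + 1, y - 1}.
Label its elements g_1 = x + 1, g_2 = y - 1.

Reduce p = x**2 + x - y**2 - 1 modulo G:
  leading term x**2: subtract (x)·g_1 from x**2 + x - y**2 - 1 → -y**2 - 1
  leading term y**2: subtract (-y)·g_2 from -y**2 - 1 → -y - 1
  leading term y: subtract (-1)·g_2 from -y - 1 → 1
  leading term 1: no divisor's leading term divides it; move 1 to the remainder.
  normal form = 1.
The normal form is nonzero, so p ∉ I. Since p minus its normal form lies in I, I + (p) = I + (r) where r = 1; decide whether this ideal is the whole ring.
Here r = 1 is a nonzero constant, hence a unit: 1 ∈ I + (p), the Gröbner basis of I + (p) is {1}, and the enlarged system has no common solution — adjoining p is inconsistent.

Adjoining x**2 + x - y**2 - 1 makes the ideal the whole ring: the system is inconsistent.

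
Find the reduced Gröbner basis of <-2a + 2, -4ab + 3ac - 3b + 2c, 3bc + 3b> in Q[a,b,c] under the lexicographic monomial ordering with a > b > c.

f_1 = -2a + 2, LT = a.
f_2 = -4ab + 3ac - 3b + 2c, LT = ab.
f_3 = 3bc + 3b, LT = bc.

S(f_1,f_2): lcm = ab. S = 3/4ac - 7/4b + 1/2c.
  leading term ac: subtract (-3/8c)·f_1 from 3/4ac - 7/4b + 1/2c → -7/4b + 5/4c
  leading term b: no divisor's leading term divides it; move -7/4b to the remainder.
  leading term c: no divisor's leading term divides it; move 5/4c to the remainder.
  remainder -7/4b + 5/4c ≠ 0; add g_4 = -7/4b + 5/4c to the basis.

S(f_2,f_3): lcm = abc. S = -ab - 3/4ac^2 + 3/4bc - 1/2c^2.
  leading term ab: subtract (1/2b)·f_1 from -ab - 3/4ac^2 + 3/4bc - 1/2c^2 → -3/4ac^2 + 3/4bc - b - 1/2c^2
  leading term ac^2: subtract (3/8c^2)·f_1 from -3/4ac^2 + 3/4bc - b - 1/2c^2 → 3/4bc - b - 5/4c^2
  leading term bc: subtract (1/4)·f_3 from 3/4bc - b - 5/4c^2 → -7/4b - 5/4c^2
  leading term b: subtract (1)·g_4 from -7/4b - 5/4c^2 → -5/4c^2 - 5/4c
  leading term c^2: no divisor's leading term divides it; move -5/4c^2 to the remainder.
  leading term c: no divisor's leading term divides it; move -5/4c to the remainder.
  remainder -5/4c^2 - 5/4c ≠ 0; add g_5 = -5/4c^2 - 5/4c to the basis.

The other S-polynomials (S(f_1,f_3), S(f_1,g_4), S(f_2,g_4), S(f_3,g_4), S(f_1,g_5), S(f_2,g_5), S(f_3,g_5), S(g_4,g_5)) all reduce to 0 modulo the current basis, so we have a Gröbner basis.
Inter-reduce: drop elements whose leading term is divisible by another's, tail-reduce, and make monic.

G = {a - 1, b - 5/7c, c^2 + c}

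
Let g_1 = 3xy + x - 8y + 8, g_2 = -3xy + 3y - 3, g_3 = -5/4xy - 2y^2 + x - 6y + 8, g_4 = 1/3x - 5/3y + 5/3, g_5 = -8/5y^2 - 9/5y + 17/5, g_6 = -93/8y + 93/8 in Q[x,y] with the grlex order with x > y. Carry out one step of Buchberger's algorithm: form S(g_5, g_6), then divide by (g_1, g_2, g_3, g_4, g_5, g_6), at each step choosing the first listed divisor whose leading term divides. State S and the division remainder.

S(g_5, g_6) = 17/8y - 17/8; remainder on division = 0.

lcm(LM(g_5), LM(g_6)) = y^2.
S = (lcm/LT(g_5))·g_5 − (lcm/LT(g_6))·g_6 = 17/8y - 17/8.
Reduce S modulo (g_1, g_2, g_3, g_4, g_5, g_6) in that order:
  leading term y: subtract (-17/93)·g_6 from 17/8y - 17/8 → 0
The remainder is 0, so this S-polynomial contributes no new basis element.
This is the inner loop of Buchberger's algorithm — each nonzero remainder becomes a new basis element.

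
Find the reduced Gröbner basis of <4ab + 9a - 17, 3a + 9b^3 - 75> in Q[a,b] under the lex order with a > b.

Buchberger's algorithm terminates because the ascending chain of leading-term ideals stabilizes.

f_1 = 4ab + 9a - 17, LT = ab.
f_2 = 3a + 9b^3 - 75, LT = a.

S(f_1,f_2): lcm = ab. S = 9/4a - 3b^4 + 25b - 17/4.
  leading term a: subtract (3/4)·f_2 from 9/4a - 3b^4 + 25b - 17/4 → -3b^4 - 27/4b^3 + 25b + 52
  leading term b^4: no divisor's leading term divides it; move -3b^4 to the remainder.
  leading term b^3: no divisor's leading term divides it; move -27/4b^3 to the remainder.
  leading term b: no divisor's leading term divides it; move 25b to the remainder.
  leading term 1: no divisor's leading term divides it; move 52 to the remainder.
  remainder -3b^4 - 27/4b^3 + 25b + 52 ≠ 0; add g_3 = -3b^4 - 27/4b^3 + 25b + 52 to the basis.

The other S-polynomials (S(f_1,g_3), S(f_2,g_3)) all reduce to 0 modulo the current basis, so we have a Gröbner basis.
Inter-reduce: drop elements whose leading term is divisible by another's, tail-reduce, and make monic.

G = {a + 3b^3 - 25, b^4 + 9/4b^3 - 25/3b - 52/3}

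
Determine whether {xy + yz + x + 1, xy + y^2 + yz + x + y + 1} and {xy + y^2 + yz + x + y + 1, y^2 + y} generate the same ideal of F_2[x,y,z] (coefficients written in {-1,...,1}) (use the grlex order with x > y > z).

Yes, the ideals are equal.

Two ideals are equal iff their reduced Gröbner bases coincide (the reduced basis is unique for a fixed ordering).
Buchberger on the first generating set:
f_1 = xy + yz + x + 1, LT = xy.
f_2 = xy + y^2 + yz + x + y + 1, LT = xy.

S(f_1,f_2): lcm = xy. S = y^2 + y.
  reduce S modulo (f_1, f_2):
  remainder y^2 + y ≠ 0; add g_3 = y^2 + y to the basis.

S(f_1,g_3): lcm = xy^2. S = y^2z + y.
  reduce S modulo (f_1, f_2, g_3):
  remainder yz + y ≠ 0; add g_4 = yz + y to the basis.

S(f_1,g_4): lcm = xyz. S = yz^2 + xy + xz + z.
  reduce S modulo (f_1, f_2, g_3, g_4):
  remainder xz + x + z + 1 ≠ 0; add g_5 = xz + x + z + 1 to the basis.

The other S-polynomials (S(f_2,g_3), S(f_2,g_4), S(g_3,g_4), S(f_1,g_5), S(f_2,g_5), S(g_3,g_5), S(g_4,g_5)) all reduce to 0 modulo the current basis, so we have a Gröbner basis.
Inter-reduce: drop elements whose leading term is divisible by another's, tail-reduce, and make monic.
Reduced Gröbner basis: {xy + x + y + 1, xz + x + z + 1, y^2 + y, yz + y}.

Buchberger on the second generating set:
h_1 = xy + y^2 + yz + x + y + 1, LT = xy.
h_2 = y^2 + y, LT = y^2.

S(h_1,h_2): lcm = xy^2. S = y^3 + y^2z + y^2 + y.
  reduce S modulo (h_1, h_2):
  remainder yz + y ≠ 0; add k_3 = yz + y to the basis.

S(h_1,k_3): lcm = xyz. S = y^2z + yz^2 + xy + xz + yz + z.
  reduce S modulo (h_1, h_2, k_3):
  remainder xz + x + z + 1 ≠ 0; add k_4 = xz + x + z + 1 to the basis.

The other S-polynomials (S(h_2,k_3), S(h_1,k_4), S(h_2,k_4), S(k_3,k_4)) all reduce to 0 modulo the current basis, so we have a Gröbner basis.
Inter-reduce: drop elements whose leading term is divisible by another's, tail-reduce, and make monic.
Reduced Gröbner basis: {xy + x + y + 1, xz + x + z + 1, y^2 + y, yz + y}.

The two bases agree; hence the ideals are identical.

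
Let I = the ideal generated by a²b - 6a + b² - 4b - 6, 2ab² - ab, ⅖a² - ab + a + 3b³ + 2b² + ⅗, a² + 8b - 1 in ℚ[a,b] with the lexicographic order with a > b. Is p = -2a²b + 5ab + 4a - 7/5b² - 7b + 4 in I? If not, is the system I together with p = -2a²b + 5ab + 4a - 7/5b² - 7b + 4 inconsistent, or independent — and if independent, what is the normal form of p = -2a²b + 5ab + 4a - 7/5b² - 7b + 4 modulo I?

-2a²b + 5ab + 4a - 7/5b² - 7b + 4 lies in I (it reduces to 0).

First compute the reduced Gröbner basis of I by Buchberger's algorithm.
f_1 = a²b - 6a + b² - 4b - 6, LT = a²b.
f_2 = 2ab² - ab, LT = ab².
f_3 = ⅖a² - ab + a + 3b³ + 2b² + ⅗, LT = a².
f_4 = a² + 8b - 1, LT = a².

S(f_1,f_2): lcm = a²b². S = ½a²b - 6ab + b³ - 4b² - 6b.
  reduce S modulo (f_1, f_2, f_3, f_4):
  remainder -6ab + 3a + b³ - 9/2b² - 4b + 3 ≠ 0; add h_5 = -6ab + 3a + b³ - 9/2b² - 4b + 3 to the basis.

S(f_1,f_3): lcm = a²b. S = 5/2ab² - 5/2ab - 6a - 15/2b⁴ - 5b³ + b² - 11/2b - 6.
  reduce S modulo (f_1, f_2, f_3, f_4, h_5):
  remainder -53/8a - 15/2b⁴ - 125/24b³ + 31/16b² - 14/3b - 53/8 ≠ 0; add h_6 = -53/8a - 15/2b⁴ - 125/24b³ + 31/16b² - 14/3b - 53/8 to the basis.

S(f_1,f_4): lcm = a²b. S = -6a - 7b² - 3b - 6.
  reduce S modulo (f_1, f_2, f_3, f_4, h_5, h_6):
  remainder 360/53b⁴ + 250/53b³ - 464/53b² + 65/53b ≠ 0; add h_7 = 360/53b⁴ + 250/53b³ - 464/53b² + 65/53b to the basis.

S(f_2,f_3): lcm = a²b². S = -½a²b + 5/2ab³ - 5/2ab² - 15/2b⁵ - 5b⁴ - 3/2b².
  reduce S modulo (f_1, f_2, f_3, f_4, h_5, h_6, h_7):
  remainder -8567/864b³ + 2141/432b² + 61/1728b ≠ 0; add h_8 = -8567/864b³ + 2141/432b² + 61/1728b to the basis.

S(f_2,f_4): lcm = a²b². S = -½a²b - 8b³ + b².
  reduce S modulo (f_1, f_2, f_3, f_4, h_5, h_6, h_7, h_8):
  remainder 8579/8567b² - 9055/17134b ≠ 0; add h_9 = 8579/8567b² - 9055/17134b to the basis.

S(f_3,f_4): lcm = a². S = -5/2ab + 5/2a + 15/2b³ + 5b² - 8b + 5/2.
  reduce S modulo (f_1, f_2, f_3, f_4, h_5, h_6, h_7, h_8, h_9):
  remainder -454223/205896b ≠ 0; add h_10 = -454223/205896b to the basis.

The other S-polynomials (S(f_1,h_5), S(f_2,h_5), S(f_3,h_5), S(f_4,h_5), S(f_1,h_6), S(f_2,h_6), S(f_3,h_6), S(f_4,h_6), S(h_5,h_6), S(f_1,h_7), S(f_2,h_7), S(f_3,h_7), S(f_4,h_7), S(h_5,h_7), S(h_6,h_7), S(f_1,h_8), S(f_2,h_8), S(f_3,h_8), S(f_4,h_8), S(h_5,h_8), S(h_6,h_8), S(h_7,h_8), S(f_1,h_9), S(f_2,h_9), S(f_3,h_9), S(f_4,h_9), S(h_5,h_9), S(h_6,h_9), S(h_7,h_9), S(h_8,h_9), S(f_1,h_10), S(f_2,h_10), S(f_3,h_10), S(f_4,h_10), S(h_5,h_10), S(h_6,h_10), S(h_7,h_10), S(h_8,h_10), S(h_9,h_10)) all reduce to 0 modulo the current basis, so we have a Gröbner basis.
Inter-reduce: drop elements whose leading term is divisible by another's, tail-reduce, and make monic.
Reduced Gröbner basis: {a + 1, b}.
Label its elements g_1 = a + 1, g_2 = b.

Reduce p = -2a²b + 5ab + 4a - 7/5b² - 7b + 4 modulo G:
  leading term a²b: subtract (-2ab)·g_1 from -2a²b + 5ab + 4a - 7/5b² - 7b + 4 → 7ab + 4a - 7/5b² - 7b + 4
  leading term ab: subtract (7b)·g_1 from 7ab + 4a - 7/5b² - 7b + 4 → 4a - 7/5b² - 14b + 4
  leading term a: subtract (4)·g_1 from 4a - 7/5b² - 14b + 4 → -7/5b² - 14b
  leading term b²: subtract (-7/5b)·g_2 from -7/5b² - 14b → -14b
  leading term b: subtract (-14)·g_2 from -14b → 0
  normal form = 0.
Since the normal form is 0, p ∈ I.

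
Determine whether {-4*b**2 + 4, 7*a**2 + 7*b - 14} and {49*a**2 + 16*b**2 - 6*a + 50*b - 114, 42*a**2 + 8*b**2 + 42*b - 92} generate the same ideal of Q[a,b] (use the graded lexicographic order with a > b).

Since reduced Gröbner bases are canonical representatives of ideals under a given ordering, it suffices to compute and compare them.
Buchberger on the first generating set:
f_1 = -4*b**2 + 4, LT = b**2.
f_2 = 7*a**2 + 7*b - 14, LT = a**2.

S(f_1,f_2): leading monomials are coprime, so the S-polynomial reduces to 0 (Buchberger's first criterion).
Every S-polynomial of the final basis reduces to 0, so we have a Gröbner basis.
Inter-reduce: drop elements whose leading term is divisible by another's, tail-reduce, and make monic.
Reduced Gröbner basis: {a**2 + b - 2, b**2 - 1}.

Buchberger on the second generating set:
h_1 = 49*a**2 + 16*b**2 - 6*a + 50*b - 114, LT = a**2.
h_2 = 42*a**2 + 8*b**2 + 42*b - 92, LT = a**2.

S(h_1,h_2): lcm = a**2. S = 20/147*b**2 - 6/49*a + 1/49*b - 20/147.
  leading term b**2: no divisor's leading term divides it; move 20/147*b**2 to the remainder.
  leading term a: no divisor's leading term divides it; move -6/49*a to the remainder.
  leading term b: no divisor's leading term divides it; move 1/49*b to the remainder.
  leading term 1: no divisor's leading term divides it; move -20/147 to the remainder.
  remainder 20/147*b**2 - 6/49*a + 1/49*b - 20/147 ≠ 0; add k_3 = 20/147*b**2 - 6/49*a + 1/49*b - 20/147 to the basis.

S(h_1,k_3): leading monomials are coprime, so the S-polynomial reduces to 0 (Buchberger's first criterion).
S(h_2,k_3): leading monomials are coprime, so the S-polynomial reduces to 0 (Buchberger's first criterion).
Every S-polynomial of the final basis reduces to 0, so we have a Gröbner basis.
Inter-reduce: drop elements whose leading term is divisible by another's, tail-reduce, and make monic.
Reduced Gröbner basis: {a**2 + 6/35*a + 34/35*b - 2, b**2 - 9/10*a + 3/20*b - 1}.

Since the reduced bases disagree, the two ideals are not the same.
The choice of monomial ordering does not affect the verdict — as long as both bases are computed under the same ordering, their equality decides ideal equality.

No, the ideals differ.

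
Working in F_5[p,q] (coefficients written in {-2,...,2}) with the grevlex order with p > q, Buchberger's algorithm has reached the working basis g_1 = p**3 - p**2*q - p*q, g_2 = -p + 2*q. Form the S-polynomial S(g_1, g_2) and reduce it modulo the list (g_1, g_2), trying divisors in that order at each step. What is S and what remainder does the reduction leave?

S(g_1, g_2) = p**2*q - p*q; remainder on division = -q**3 - 2*q**2.

lcm(LM(g_1), LM(g_2)) = p**3.
S = (lcm/LT(g_1))·g_1 − (lcm/LT(g_2))·g_2 = p**2*q - p*q.
Reduce S modulo (g_1, g_2) in that order:
  leading term p**2*q: subtract (-p*q)·g_2 from p**2*q - p*q → 2*p*q**2 - p*q
  leading term p*q**2: subtract (-2*q**2)·g_2 from 2*p*q**2 - p*q → -q**3 - p*q
  leading term q**3: no divisor's leading term divides it; move -q**3 to the remainder.
  leading term p*q: subtract (q)·g_2 from -p*q → -2*q**2
  leading term q**2: no divisor's leading term divides it; move -2*q**2 to the remainder.
The remainder -q**3 - 2*q**2 is nonzero, so it would be added as the next basis element.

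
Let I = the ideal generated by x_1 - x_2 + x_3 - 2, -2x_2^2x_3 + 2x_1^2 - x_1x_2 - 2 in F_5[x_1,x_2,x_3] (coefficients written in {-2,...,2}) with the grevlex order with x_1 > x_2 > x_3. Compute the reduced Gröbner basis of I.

G = {x_2^2x_3 + 2x_2^2 - x_2x_3 - x_3^2 + 2x_2 - x_3 + 2, x_1 - x_2 + x_3 - 2}

f_1 = x_1 - x_2 + x_3 - 2, LT = x_1.
f_2 = -2x_2^2x_3 + 2x_1^2 - x_1x_2 - 2, LT = x_2^2x_3.

The S-polynomials (S(f_1,f_2)) all reduce to 0 modulo the current basis, so we have a Gröbner basis.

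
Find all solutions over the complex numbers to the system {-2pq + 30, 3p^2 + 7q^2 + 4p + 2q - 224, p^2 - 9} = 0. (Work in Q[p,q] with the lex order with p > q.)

{(3, 5)}

Compute a lex Gröbner basis by Buchberger's algorithm.
f_1 = -2pq + 30, LT = pq.
f_2 = 3p^2 + 4p + 7q^2 + 2q - 224, LT = p^2.
f_3 = p^2 - 9, LT = p^2.

S(f_1,f_2): lcm = p^2q. S = -4/3pq - 15p - 7/3q^3 - 2/3q^2 + 224/3q.
  reduce S modulo (f_1, f_2, f_3):
  remainder -15p - 7/3q^3 - 2/3q^2 + 224/3q - 20 ≠ 0; add h_4 = -15p - 7/3q^3 - 2/3q^2 + 224/3q - 20 to the basis.

S(f_1,f_3): lcm = p^2q. S = -15p + 9q.
  reduce S modulo (f_1, f_2, f_3, h_4):
  remainder 7/3q^3 + 2/3q^2 - 197/3q + 20 ≠ 0; add h_5 = 7/3q^3 + 2/3q^2 - 197/3q + 20 to the basis.

S(f_2,f_3): lcm = p^2. S = 4/3p + 7/3q^2 + 2/3q - 197/3.
  reduce S modulo (f_1, f_2, f_3, h_4, h_5):
  remainder 7/3q^2 + 22/15q - 197/3 ≠ 0; add h_6 = 7/3q^2 + 22/15q - 197/3 to the basis.

S(f_1,h_4): lcm = pq. S = -7/45q^4 - 2/45q^3 + 224/45q^2 - 4/3q - 15.
  reduce S modulo (f_1, f_2, f_3, h_4, h_5, h_6):
  remainder -66/175q + 66/35 ≠ 0; add h_7 = -66/175q + 66/35 to the basis.

The other S-polynomials (S(f_2,h_4), S(f_3,h_4), S(f_1,h_5), S(f_2,h_5), S(f_3,h_5), S(h_4,h_5), S(f_1,h_6), S(f_2,h_6), S(f_3,h_6), S(h_4,h_6), S(h_5,h_6), S(f_1,h_7), S(f_2,h_7), S(f_3,h_7), S(h_4,h_7), S(h_5,h_7), S(h_6,h_7)) all reduce to 0 modulo the current basis, so we have a Gröbner basis.
Inter-reduce: drop elements whose leading term is divisible by another's, tail-reduce, and make monic.
Reduced Gröbner basis: {p - 3, q - 5}.

Elimination: the polynomial q - 5 lies in the elimination ideal for q, so q ∈ {5}. For each such q, the remaining basis elements (now univariate) give the rest of the solution.
  q = 5: the earlier basis element becomes p - 3 = 0, giving p = 3 — point (3, 5).
Zero-dimensionality of the ideal guarantees finitely many solutions over ℂ.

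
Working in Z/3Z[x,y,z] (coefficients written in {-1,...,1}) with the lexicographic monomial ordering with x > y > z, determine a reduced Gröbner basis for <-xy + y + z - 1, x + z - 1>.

f_1 = -xy + y + z - 1, LT = xy.
f_2 = x + z - 1, LT = x.

S(f_1,f_2): lcm = xy. S = -yz - z + 1.
  leading term yz: no divisor's leading term divides it; move -yz to the remainder.
  leading term z: no divisor's leading term divides it; move -z to the remainder.
  leading term 1: no divisor's leading term divides it; move 1 to the remainder.
  remainder -yz - z + 1 ≠ 0; add g_3 = -yz - z + 1 to the basis.

The other S-polynomials (S(f_1,g_3), S(f_2,g_3)) all reduce to 0 modulo the current basis, so we have a Gröbner basis.
Inter-reduce: drop elements whose leading term is divisible by another's, tail-reduce, and make monic.

G = {x + z - 1, yz + z - 1}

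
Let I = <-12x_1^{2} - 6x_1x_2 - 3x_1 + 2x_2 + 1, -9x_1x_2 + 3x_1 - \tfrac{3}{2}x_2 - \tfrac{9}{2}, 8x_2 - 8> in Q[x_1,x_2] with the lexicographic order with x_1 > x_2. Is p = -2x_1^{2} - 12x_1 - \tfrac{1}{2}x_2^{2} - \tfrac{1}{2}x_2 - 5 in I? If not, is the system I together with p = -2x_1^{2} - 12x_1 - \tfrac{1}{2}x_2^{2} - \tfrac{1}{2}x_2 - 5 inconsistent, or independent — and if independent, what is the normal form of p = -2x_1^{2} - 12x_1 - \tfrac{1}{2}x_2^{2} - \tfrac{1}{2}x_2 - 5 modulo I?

Adjoining -2x_1^{2} - 12x_1 - \tfrac{1}{2}x_2^{2} - \tfrac{1}{2}x_2 - 5 makes the ideal the whole ring: the system is inconsistent.

First compute the reduced Gröbner basis of I by Buchberger's algorithm.
f_1 = -12x_1^{2} - 6x_1x_2 - 3x_1 + 2x_2 + 1, LT = x_1^{2}.
f_2 = -9x_1x_2 + 3x_1 - \tfrac{3}{2}x_2 - \tfrac{9}{2}, LT = x_1x_2.
f_3 = 8x_2 - 8, LT = x_2.

S(f_1,f_2): lcm = x_1^{2}x_2. S = \tfrac{1}{3}x_1^{2} + \tfrac{1}{2}x_1x_2^{2} + \tfrac{1}{12}x_1x_2 - \tfrac{1}{2}x_1 - \tfrac{1}{6}x_2^{2} - \tfrac{1}{12}x_2.
  leading term x_1^{2}: subtract (-\tfrac{1}{36})·f_1 from \tfrac{1}{3}x_1^{2} + \tfrac{1}{2}x_1x_2^{2} + \tfrac{1}{12}x_1x_2 - \tfrac{1}{2}x_1 - \tfrac{1}{6}x_2^{2} - \tfrac{1}{12}x_2 → \tfrac{1}{2}x_1x_2^{2} - \tfrac{1}{12}x_1x_2 - \tfrac{7}{12}x_1 - \tfrac{1}{6}x_2^{2} - \tfrac{1}{36}x_2 + \tfrac{1}{36}
  leading term x_1x_2^{2}: subtract (-\tfrac{1}{18}x_2)·f_2 from \tfrac{1}{2}x_1x_2^{2} - \tfrac{1}{12}x_1x_2 - \tfrac{7}{12}x_1 - \tfrac{1}{6}x_2^{2} - \tfrac{1}{36}x_2 + \tfrac{1}{36} → \tfrac{1}{12}x_1x_2 - \tfrac{7}{12}x_1 - \tfrac{1}{4}x_2^{2} - \tfrac{5}{18}x_2 + \tfrac{1}{36}
  leading term x_1x_2: subtract (-\tfrac{1}{108})·f_2 from \tfrac{1}{12}x_1x_2 - \tfrac{7}{12}x_1 - \tfrac{1}{4}x_2^{2} - \tfrac{5}{18}x_2 + \tfrac{1}{36} → -\tfrac{5}{9}x_1 - \tfrac{1}{4}x_2^{2} - \tfrac{7}{24}x_2 - \tfrac{1}{72}
  leading term x_1: no divisor's leading term divides it; move -\tfrac{5}{9}x_1 to the remainder.
  leading term x_2^{2}: subtract (-\tfrac{1}{32}x_2)·f_3 from -\tfrac{1}{4}x_2^{2} - \tfrac{7}{24}x_2 - \tfrac{1}{72} → -\tfrac{13}{24}x_2 - \tfrac{1}{72}
  leading term x_2: subtract (-\tfrac{13}{192})·f_3 from -\tfrac{13}{24}x_2 - \tfrac{1}{72} → -\tfrac{5}{9}
  leading term 1: no divisor's leading term divides it; move -\tfrac{5}{9} to the remainder.
  remainder -\tfrac{5}{9}x_1 - \tfrac{5}{9} ≠ 0; add h_4 = -\tfrac{5}{9}x_1 - \tfrac{5}{9} to the basis.

The other S-polynomials (S(f_1,f_3), S(f_2,f_3), S(f_1,h_4), S(f_2,h_4), S(f_3,h_4)) all reduce to 0 modulo the current basis, so we have a Gröbner basis.
Inter-reduce: drop elements whose leading term is divisible by another's, tail-reduce, and make monic.
Reduced Gröbner basis: {x_1 + 1, x_2 - 1}.
Label its elements g_1 = x_1 + 1, g_2 = x_2 - 1.

Reduce p = -2x_1^{2} - 12x_1 - \tfrac{1}{2}x_2^{2} - \tfrac{1}{2}x_2 - 5 modulo G:
  leading term x_1^{2}: subtract (-2x_1)·g_1 from -2x_1^{2} - 12x_1 - \tfrac{1}{2}x_2^{2} - \tfrac{1}{2}x_2 - 5 → -10x_1 - \tfrac{1}{2}x_2^{2} - \tfrac{1}{2}x_2 - 5
  leading term x_1: subtract (-10)·g_1 from -10x_1 - \tfrac{1}{2}x_2^{2} - \tfrac{1}{2}x_2 - 5 → -\tfrac{1}{2}x_2^{2} - \tfrac{1}{2}x_2 + 5
  leading term x_2^{2}: subtract (-\tfrac{1}{2}x_2)·g_2 from -\tfrac{1}{2}x_2^{2} - \tfrac{1}{2}x_2 + 5 → -x_2 + 5
  leading term x_2: subtract (-1)·g_2 from -x_2 + 5 → 4
  leading term 1: no divisor's leading term divides it; move 4 to the remainder.
  normal form = 4.
The normal form is nonzero, so p ∉ I. Since p minus its normal form lies in I, I + (p) = I + (r) where r = 4; decide whether this ideal is the whole ring.
Here r = 4 is a nonzero constant, hence a unit: 1 ∈ I + (p), the Gröbner basis of I + (p) is {1}, and the enlarged system has no common solution — adjoining p is inconsistent.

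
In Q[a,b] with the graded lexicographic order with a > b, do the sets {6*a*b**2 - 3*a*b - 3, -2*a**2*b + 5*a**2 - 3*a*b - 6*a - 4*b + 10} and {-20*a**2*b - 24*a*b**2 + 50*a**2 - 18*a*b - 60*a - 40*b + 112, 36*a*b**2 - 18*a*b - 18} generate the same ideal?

Since reduced Gröbner bases are canonical representatives of ideals under a given ordering, it suffices to compute and compare them.
Buchberger on the first generating set:
f_1 = 6*a*b**2 - 3*a*b - 3, LT = a*b**2.
f_2 = -2*a**2*b + 5*a**2 - 3*a*b - 6*a - 4*b + 10, LT = a**2*b.

S(f_1,f_2): lcm = a**2*b**2. S = 2*a**2*b - 3/2*a*b**2 - 3*a*b - 2*b**2 - 1/2*a + 5*b.
  reduce S modulo (f_1, f_2):
  remainder 5*a**2 - 27/4*a*b - 2*b**2 - 13/2*a + b + 37/4 ≠ 0; add g_3 = 5*a**2 - 27/4*a*b - 2*b**2 - 13/2*a + b + 37/4 to the basis.

S(f_1,g_3): lcm = a**2*b**2. S = 27/20*a*b**3 + 2/5*b**4 - 1/2*a**2*b + 13/10*a*b**2 - 1/5*b**3 - 37/20*b**2 - 1/2*a.
  reduce S modulo (f_1, f_2, g_3):
  remainder 2/5*b**4 - 1/5*b**3 + 1/20*a*b - 47/20*b**2 - 5/8*a + 77/40*b + 4/5 ≠ 0; add g_4 = 2/5*b**4 - 1/5*b**3 + 1/20*a*b - 47/20*b**2 - 5/8*a + 77/40*b + 4/5 to the basis.

S(f_2,g_3): lcm = a**2*b. S = 27/20*a*b**2 + 2/5*b**3 - 5/2*a**2 + 14/5*a*b - 1/5*b**2 + 3*a + 3/20*b - 5.
  reduce S modulo (f_1, f_2, g_3, g_4):
  remainder 2/5*b**3 + 1/10*a*b - 6/5*b**2 - 1/4*a + 13/20*b + 3/10 ≠ 0; add g_5 = 2/5*b**3 + 1/10*a*b - 6/5*b**2 - 1/4*a + 13/20*b + 3/10 to the basis.

The other S-polynomials (S(f_1,g_4), S(f_2,g_4), S(g_3,g_4), S(f_1,g_5), S(f_2,g_5), S(g_3,g_5), S(g_4,g_5)) all reduce to 0 modulo the current basis, so we have a Gröbner basis.
Inter-reduce: drop elements whose leading term is divisible by another's, tail-reduce, and make monic.
Reduced Gröbner basis: {a*b**2 - 1/2*a*b - 1/2, b**3 + 1/4*a*b - 3*b**2 - 5/8*a + 13/8*b + 3/4, a**2 - 27/20*a*b - 2/5*b**2 - 13/10*a + 1/5*b + 37/20}.

Buchberger on the second generating set:
h_1 = -20*a**2*b - 24*a*b**2 + 50*a**2 - 18*a*b - 60*a - 40*b + 112, LT = a**2*b.
h_2 = 36*a*b**2 - 18*a*b - 18, LT = a*b**2.

S(h_1,h_2): lcm = a**2*b**2. S = 6/5*a*b**3 - 2*a**2*b + 9/10*a*b**2 + 3*a*b + 2*b**2 + 1/2*a - 28/5*b.
  reduce S modulo (h_1, h_2):
  remainder -5*a**2 + 27/4*a*b + 2*b**2 + 13/2*a - b - 37/4 ≠ 0; add k_3 = -5*a**2 + 27/4*a*b + 2*b**2 + 13/2*a - b - 37/4 to the basis.

S(h_1,k_3): lcm = a**2*b. S = 51/20*a*b**2 + 2/5*b**3 - 5/2*a**2 + 11/5*a*b - 1/5*b**2 + 3*a + 3/20*b - 28/5.
  reduce S modulo (h_1, h_2, k_3):
  remainder 2/5*b**3 + 1/10*a*b - 6/5*b**2 - 1/4*a + 13/20*b + 3/10 ≠ 0; add k_4 = 2/5*b**3 + 1/10*a*b - 6/5*b**2 - 1/4*a + 13/20*b + 3/10 to the basis.

The other S-polynomials (S(h_2,k_3), S(h_1,k_4), S(h_2,k_4), S(k_3,k_4)) all reduce to 0 modulo the current basis, so we have a Gröbner basis.
Inter-reduce: drop elements whose leading term is divisible by another's, tail-reduce, and make monic.
Reduced Gröbner basis: {a*b**2 - 1/2*a*b - 1/2, b**3 + 1/4*a*b - 3*b**2 - 5/8*a + 13/8*b + 3/4, a**2 - 27/20*a*b - 2/5*b**2 - 13/10*a + 1/5*b + 37/20}.

The two bases agree; hence the ideals are identical.
The same test decides containment: I ⊆ J iff every generator of I reduces to 0 modulo a Gröbner basis of J.

Yes, the ideals are equal.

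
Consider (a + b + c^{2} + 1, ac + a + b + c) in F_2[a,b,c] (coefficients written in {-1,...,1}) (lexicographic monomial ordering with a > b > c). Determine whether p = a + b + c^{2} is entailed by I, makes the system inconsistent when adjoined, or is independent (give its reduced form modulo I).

First compute the reduced Gröbner basis of I by Buchberger's algorithm.
f_1 = a + b + c^{2} + 1, LT = a.
f_2 = ac + a + b + c, LT = ac.

S(f_1,f_2): lcm = ac. S = a + bc + b + c^{3}.
  leading term a: subtract (1)·f_1 from a + bc + b + c^{3} → bc + c^{3} + c^{2} + 1
  leading term bc: no divisor's leading term divides it; move bc to the remainder.
  leading term c^{3}: no divisor's leading term divides it; move c^{3} to the remainder.
  leading term c^{2}: no divisor's leading term divides it; move c^{2} to the remainder.
  leading term 1: no divisor's leading term divides it; move 1 to the remainder.
  remainder bc + c^{3} + c^{2} + 1 ≠ 0; add h_3 = bc + c^{3} + c^{2} + 1 to the basis.

The other S-polynomials (S(f_1,h_3), S(f_2,h_3)) all reduce to 0 modulo the current basis, so we have a Gröbner basis.
Inter-reduce: drop elements whose leading term is divisible by another's, tail-reduce, and make monic.
Reduced Gröbner basis: {a + b + c^{2} + 1, bc + c^{3} + c^{2} + 1}.
Label its elements g_1 = a + b + c^{2} + 1, g_2 = bc + c^{3} + c^{2} + 1.

Reduce p = a + b + c^{2} modulo G:
  leading term a: subtract (1)·g_1 from a + b + c^{2} → 1
  leading term 1: no divisor's leading term divides it; move 1 to the remainder.
  normal form = 1.
The normal form is nonzero, so p ∉ I. Since p minus its normal form lies in I, I + (p) = I + (r) where r = 1; decide whether this ideal is the whole ring.
Here r = 1 is a nonzero constant, hence a unit: 1 ∈ I + (p), the Gröbner basis of I + (p) is {1}, and the enlarged system has no common solution — adjoining p is inconsistent.

Adjoining a + b + c^{2} makes the ideal the whole ring: the system is inconsistent.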